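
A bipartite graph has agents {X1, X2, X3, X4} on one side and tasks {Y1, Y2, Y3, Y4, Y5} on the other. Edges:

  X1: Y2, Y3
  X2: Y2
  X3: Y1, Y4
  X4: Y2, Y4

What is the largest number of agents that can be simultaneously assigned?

4

Unit-capacity flow: source→left, listed edges, right→sink; max matching = max flow.
Augmenting path X1→Y2 (+1); matched 1.
Augmenting path X3→Y1 (+1); matched 2.
Augmenting path X4→Y4 (+1); matched 3.
Augmenting path X2→Y2→X1→Y3 (+1); matched 4.
No augmenting path remains; maximum matching = 4.
König certificate: {X1, X2, X3, X4} is a vertex cover of size 4 (every listed pair touches it), so no matching can be larger.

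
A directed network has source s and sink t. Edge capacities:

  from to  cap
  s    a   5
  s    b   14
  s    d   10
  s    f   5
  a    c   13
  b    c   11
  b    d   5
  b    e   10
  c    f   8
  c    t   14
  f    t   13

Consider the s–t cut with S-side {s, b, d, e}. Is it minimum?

Given cut capacity: 5 + 5 + 11 = 21.
Augment s→f→t: bottleneck 5, flow now 5.
Augment s→a→c→t: bottleneck 5, flow now 10.
Augment s→b→c→t: bottleneck 9, flow now 19.
Augment s→b→c→f→t: bottleneck 2, flow now 21.
No augmenting path remains; maximum flow = 21.
Cut capacity 21 equals the max flow, so it is a minimum cut.

Yes — it is a minimum cut (capacity 21).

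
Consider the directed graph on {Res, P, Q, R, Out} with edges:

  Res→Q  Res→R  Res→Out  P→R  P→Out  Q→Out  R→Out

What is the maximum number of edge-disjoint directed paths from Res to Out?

3

Assign every edge capacity 1; by Menger, the answer equals the max flow.
Path Res→Out (+1); total 1.
Path Res→Q→Out (+1); total 2.
Path Res→R→Out (+1); total 3.
No residual Res→Out path; max flow = 3.
Certifying cut of size 3: {Res→Out, Res→Q, Res→R}.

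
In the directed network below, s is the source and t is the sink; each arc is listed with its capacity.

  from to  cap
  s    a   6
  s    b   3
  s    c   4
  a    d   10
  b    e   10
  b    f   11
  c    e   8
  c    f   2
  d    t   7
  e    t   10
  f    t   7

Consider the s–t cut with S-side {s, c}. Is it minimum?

Given cut capacity: 6 + 3 + 8 + 2 = 19.
Augment s→a→d→t: bottleneck 6, flow now 6.
Augment s→b→e→t: bottleneck 3, flow now 9.
Augment s→c→e→t: bottleneck 4, flow now 13.
No augmenting path remains; maximum flow = 13.
In the residual graph, reachable from s: {s}.
Min-cut edges: s→a (6), s→b (3), s→c (4); capacity 6 + 3 + 4 = 13.
Cut capacity 19 exceeds the max flow 13, so it is not minimum.

No — its capacity is 19, but the minimum cut has capacity 13.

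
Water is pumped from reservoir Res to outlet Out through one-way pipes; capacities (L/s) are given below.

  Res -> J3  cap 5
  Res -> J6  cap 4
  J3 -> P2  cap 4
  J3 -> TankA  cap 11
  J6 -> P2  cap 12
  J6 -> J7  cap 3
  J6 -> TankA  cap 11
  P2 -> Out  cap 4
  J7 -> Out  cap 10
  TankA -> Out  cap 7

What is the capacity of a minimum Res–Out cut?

9

Augment Res→J3→P2→Out: bottleneck 4, flow now 4.
Augment Res→J3→TankA→Out: bottleneck 1, flow now 5.
Augment Res→J6→J7→Out: bottleneck 3, flow now 8.
Augment Res→J6→TankA→Out: bottleneck 1, flow now 9.
No augmenting path remains; maximum flow = 9.
By max-flow min-cut, the minimum cut capacity equals the max flow.
In the residual graph, reachable from Res: {Res}.
Min-cut edges: Res→J3 (5), Res→J6 (4); capacity 5 + 4 = 9.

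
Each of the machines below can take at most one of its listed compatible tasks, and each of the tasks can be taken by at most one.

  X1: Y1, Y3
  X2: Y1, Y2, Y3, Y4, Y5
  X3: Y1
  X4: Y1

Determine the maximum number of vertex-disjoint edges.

Unit-capacity flow: source→left, listed edges, right→sink; max matching = max flow.
Augmenting path X1→Y1 (+1); matched 1.
Augmenting path X2→Y2 (+1); matched 2.
Augmenting path X3→Y1→X1→Y3 (+1); matched 3.
No augmenting path remains; maximum matching = 3.
König certificate: {X1, X2, Y1} is a vertex cover of size 3 (every listed pair touches it), so no matching can be larger.

3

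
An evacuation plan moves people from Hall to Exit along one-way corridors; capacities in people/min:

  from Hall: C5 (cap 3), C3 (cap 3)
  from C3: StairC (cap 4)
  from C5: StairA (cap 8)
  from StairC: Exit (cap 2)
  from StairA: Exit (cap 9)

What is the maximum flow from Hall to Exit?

5

Augment Hall→C3→StairC→Exit: bottleneck 2, flow now 2.
Augment Hall→C5→StairA→Exit: bottleneck 3, flow now 5.
No augmenting path remains; maximum flow = 5.
In the residual graph, reachable from Hall: {Hall, C3, StairC}.
Min-cut edges: Hall→C5 (3), StairC→Exit (2); capacity 3 + 2 = 5.
This cut is saturated, so no flow can exceed 5.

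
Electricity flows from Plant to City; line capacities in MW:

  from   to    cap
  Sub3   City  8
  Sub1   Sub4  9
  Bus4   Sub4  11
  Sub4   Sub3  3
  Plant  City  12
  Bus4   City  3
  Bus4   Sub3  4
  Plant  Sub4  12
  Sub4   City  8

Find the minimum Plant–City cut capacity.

Augment Plant→City: bottleneck 12, flow now 12.
Augment Plant→Sub4→City: bottleneck 8, flow now 20.
Augment Plant→Sub4→Sub3→City: bottleneck 3, flow now 23.
No augmenting path remains; maximum flow = 23.
By max-flow min-cut, the minimum cut capacity equals the max flow.
In the residual graph, reachable from Plant: {Plant, Sub4}.
Min-cut edges: Plant→City (12), Sub4→Sub3 (3), Sub4→City (8); capacity 12 + 3 + 8 = 23.

23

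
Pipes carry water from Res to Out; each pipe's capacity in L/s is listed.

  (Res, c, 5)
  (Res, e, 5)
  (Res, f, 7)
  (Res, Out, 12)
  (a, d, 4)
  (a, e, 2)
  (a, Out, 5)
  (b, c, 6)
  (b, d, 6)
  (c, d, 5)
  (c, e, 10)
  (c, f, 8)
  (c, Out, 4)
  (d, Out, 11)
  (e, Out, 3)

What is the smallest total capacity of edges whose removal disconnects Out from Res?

Augment Res→Out: bottleneck 12, flow now 12.
Augment Res→c→Out: bottleneck 4, flow now 16.
Augment Res→e→Out: bottleneck 3, flow now 19.
Augment Res→c→d→Out: bottleneck 1, flow now 20.
No augmenting path remains; maximum flow = 20.
By max-flow min-cut, the minimum cut capacity equals the max flow.
In the residual graph, reachable from Res: {Res, e, f}.
Min-cut edges: Res→c (5), Res→Out (12), e→Out (3); capacity 5 + 12 + 3 = 20.

20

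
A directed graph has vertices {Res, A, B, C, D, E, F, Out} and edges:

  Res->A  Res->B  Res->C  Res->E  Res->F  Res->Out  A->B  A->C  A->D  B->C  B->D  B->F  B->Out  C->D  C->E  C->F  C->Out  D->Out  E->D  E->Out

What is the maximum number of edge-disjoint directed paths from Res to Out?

Assign every edge capacity 1; by Menger, the answer equals the max flow.
Path Res→Out (+1); total 1.
Path Res→B→Out (+1); total 2.
Path Res→C→Out (+1); total 3.
Path Res→E→Out (+1); total 4.
Path Res→A→D→Out (+1); total 5.
No residual Res→Out path; max flow = 5.
Certifying cut of size 5: {Res→A, Res→B, Res→C, Res→E, Res→Out}.

5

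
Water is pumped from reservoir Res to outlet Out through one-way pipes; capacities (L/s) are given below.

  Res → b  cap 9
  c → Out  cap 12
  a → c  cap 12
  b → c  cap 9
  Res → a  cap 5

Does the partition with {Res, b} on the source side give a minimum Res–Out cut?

No — its capacity is 14, but the minimum cut has capacity 12.

Given cut capacity: 5 + 9 = 14.
Augment Res→a→c→Out: bottleneck 5, flow now 5.
Augment Res→b→c→Out: bottleneck 7, flow now 12.
No augmenting path remains; maximum flow = 12.
In the residual graph, reachable from Res: {Res, a, b, c}.
Min-cut edges: c→Out (12); capacity 12 = 12.
Cut capacity 14 exceeds the max flow 12, so it is not minimum.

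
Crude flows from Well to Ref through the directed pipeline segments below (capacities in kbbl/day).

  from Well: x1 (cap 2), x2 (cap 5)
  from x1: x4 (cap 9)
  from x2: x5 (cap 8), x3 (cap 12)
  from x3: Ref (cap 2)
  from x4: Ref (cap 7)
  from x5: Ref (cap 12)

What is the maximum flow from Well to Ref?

Augment Well→x1→x4→Ref: bottleneck 2, flow now 2.
Augment Well→x2→x3→Ref: bottleneck 2, flow now 4.
Augment Well→x2→x5→Ref: bottleneck 3, flow now 7.
No augmenting path remains; maximum flow = 7.
In the residual graph, reachable from Well: {Well}.
Min-cut edges: Well→x1 (2), Well→x2 (5); capacity 2 + 5 = 7.
This cut is saturated, so no flow can exceed 7.

7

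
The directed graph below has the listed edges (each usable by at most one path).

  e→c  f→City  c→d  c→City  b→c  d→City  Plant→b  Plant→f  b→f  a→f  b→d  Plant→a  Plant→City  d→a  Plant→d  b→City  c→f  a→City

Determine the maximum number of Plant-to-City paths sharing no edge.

5

Assign every edge capacity 1; by Menger, the answer equals the max flow.
Path Plant→City (+1); total 1.
Path Plant→a→City (+1); total 2.
Path Plant→b→City (+1); total 3.
Path Plant→d→City (+1); total 4.
Path Plant→f→City (+1); total 5.
No residual Plant→City path; max flow = 5.
Certifying cut of size 5: {Plant→City, Plant→a, Plant→b, Plant→d, Plant→f}.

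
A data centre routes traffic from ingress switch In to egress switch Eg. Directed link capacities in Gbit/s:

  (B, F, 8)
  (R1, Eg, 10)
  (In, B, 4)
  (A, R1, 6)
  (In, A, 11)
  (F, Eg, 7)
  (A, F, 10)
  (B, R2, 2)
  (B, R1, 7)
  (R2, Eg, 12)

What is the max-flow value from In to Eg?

15

Augment In→B→R2→Eg: bottleneck 2, flow now 2.
Augment In→B→R1→Eg: bottleneck 2, flow now 4.
Augment In→A→R1→Eg: bottleneck 6, flow now 10.
Augment In→A→F→Eg: bottleneck 5, flow now 15.
No augmenting path remains; maximum flow = 15.
In the residual graph, reachable from In: {In}.
Min-cut edges: In→B (4), In→A (11); capacity 4 + 11 = 15.
This cut is saturated, so no flow can exceed 15.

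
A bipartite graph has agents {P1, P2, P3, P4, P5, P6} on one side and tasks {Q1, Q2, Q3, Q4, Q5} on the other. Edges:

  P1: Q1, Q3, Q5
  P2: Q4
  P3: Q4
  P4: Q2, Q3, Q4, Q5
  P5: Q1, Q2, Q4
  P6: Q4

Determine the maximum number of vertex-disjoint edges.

4

Unit-capacity flow: source→left, listed edges, right→sink; max matching = max flow.
Augmenting path P1→Q1 (+1); matched 1.
Augmenting path P2→Q4 (+1); matched 2.
Augmenting path P4→Q2 (+1); matched 3.
Augmenting path P5→Q1→P1→Q3 (+1); matched 4.
No augmenting path remains; maximum matching = 4.
König certificate: {P1, P4, P5, Q4} is a vertex cover of size 4 (every listed pair touches it), so no matching can be larger.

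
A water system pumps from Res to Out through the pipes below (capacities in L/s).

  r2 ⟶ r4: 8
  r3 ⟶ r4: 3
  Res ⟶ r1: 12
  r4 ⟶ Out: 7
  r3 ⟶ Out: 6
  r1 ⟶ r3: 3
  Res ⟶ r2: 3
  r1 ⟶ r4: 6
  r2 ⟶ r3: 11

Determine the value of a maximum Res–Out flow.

12

Augment Res→r1→r3→Out: bottleneck 3, flow now 3.
Augment Res→r1→r4→Out: bottleneck 6, flow now 9.
Augment Res→r2→r3→Out: bottleneck 3, flow now 12.
No augmenting path remains; maximum flow = 12.
In the residual graph, reachable from Res: {Res, r1}.
Min-cut edges: Res→r2 (3), r1→r3 (3), r1→r4 (6); capacity 3 + 3 + 6 = 12.
This cut is saturated, so no flow can exceed 12.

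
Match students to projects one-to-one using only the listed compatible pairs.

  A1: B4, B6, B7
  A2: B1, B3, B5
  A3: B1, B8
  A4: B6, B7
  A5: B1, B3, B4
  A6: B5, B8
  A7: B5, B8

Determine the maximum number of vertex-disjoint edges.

Unit-capacity flow: source→left, listed edges, right→sink; max matching = max flow.
Augmenting path A1→B4 (+1); matched 1.
Augmenting path A2→B1 (+1); matched 2.
Augmenting path A3→B8 (+1); matched 3.
Augmenting path A4→B6 (+1); matched 4.
Augmenting path A5→B3 (+1); matched 5.
Augmenting path A6→B5 (+1); matched 6.
Augmenting path A7→B8→A3→B1→A2→B3→A5→B4→A1→B7 (+1); matched 7.
No augmenting path remains; maximum matching = 7.
König certificate: {A1, A2, A3, A4, A5, A6, A7} is a vertex cover of size 7 (every listed pair touches it), so no matching can be larger.

7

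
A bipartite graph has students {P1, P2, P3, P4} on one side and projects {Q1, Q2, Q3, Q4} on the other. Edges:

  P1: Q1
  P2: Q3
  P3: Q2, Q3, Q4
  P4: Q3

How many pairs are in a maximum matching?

3

Unit-capacity flow: source→left, listed edges, right→sink; max matching = max flow.
Augmenting path P1→Q1 (+1); matched 1.
Augmenting path P2→Q3 (+1); matched 2.
Augmenting path P3→Q2 (+1); matched 3.
No augmenting path remains; maximum matching = 3.
König certificate: {P1, P3, Q3} is a vertex cover of size 3 (every listed pair touches it), so no matching can be larger.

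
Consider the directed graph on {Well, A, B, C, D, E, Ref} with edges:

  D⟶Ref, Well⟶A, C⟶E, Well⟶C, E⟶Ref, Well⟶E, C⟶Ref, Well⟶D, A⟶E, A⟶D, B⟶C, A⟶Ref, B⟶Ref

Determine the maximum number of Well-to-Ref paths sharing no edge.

Assign every edge capacity 1; by Menger, the answer equals the max flow.
Path Well→A→Ref (+1); total 1.
Path Well→C→Ref (+1); total 2.
Path Well→D→Ref (+1); total 3.
Path Well→E→Ref (+1); total 4.
No residual Well→Ref path; max flow = 4.
Certifying cut of size 4: {Well→A, Well→C, Well→D, Well→E}.

4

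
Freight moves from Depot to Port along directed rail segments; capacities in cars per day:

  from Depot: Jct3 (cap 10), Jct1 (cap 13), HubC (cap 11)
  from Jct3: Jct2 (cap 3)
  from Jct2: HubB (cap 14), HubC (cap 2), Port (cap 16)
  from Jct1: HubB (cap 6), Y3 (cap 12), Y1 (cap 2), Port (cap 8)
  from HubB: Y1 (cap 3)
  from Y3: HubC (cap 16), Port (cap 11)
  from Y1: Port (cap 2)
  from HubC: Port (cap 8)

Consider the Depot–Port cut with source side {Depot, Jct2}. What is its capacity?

Edges leaving {Depot, Jct2}: Depot→Jct3 (10), Depot→Jct1 (13), Depot→HubC (11), Jct2→HubB (14), Jct2→HubC (2), Jct2→Port (16).
Cut capacity = 10 + 13 + 11 + 14 + 2 + 16 = 66.

66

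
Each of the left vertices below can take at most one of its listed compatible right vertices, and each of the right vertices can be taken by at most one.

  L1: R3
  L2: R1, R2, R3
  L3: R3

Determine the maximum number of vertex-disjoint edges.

2

Unit-capacity flow: source→left, listed edges, right→sink; max matching = max flow.
Augmenting path L1→R3 (+1); matched 1.
Augmenting path L2→R1 (+1); matched 2.
No augmenting path remains; maximum matching = 2.
König certificate: {L2, R3} is a vertex cover of size 2 (every listed pair touches it), so no matching can be larger.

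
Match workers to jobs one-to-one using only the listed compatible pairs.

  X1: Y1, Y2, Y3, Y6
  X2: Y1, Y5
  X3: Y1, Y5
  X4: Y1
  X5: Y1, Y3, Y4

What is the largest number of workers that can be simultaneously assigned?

4

Unit-capacity flow: source→left, listed edges, right→sink; max matching = max flow.
Augmenting path X1→Y1 (+1); matched 1.
Augmenting path X2→Y5 (+1); matched 2.
Augmenting path X5→Y3 (+1); matched 3.
Augmenting path X3→Y1→X1→Y2 (+1); matched 4.
No augmenting path remains; maximum matching = 4.
König certificate: {X1, X5, Y1, Y5} is a vertex cover of size 4 (every listed pair touches it), so no matching can be larger.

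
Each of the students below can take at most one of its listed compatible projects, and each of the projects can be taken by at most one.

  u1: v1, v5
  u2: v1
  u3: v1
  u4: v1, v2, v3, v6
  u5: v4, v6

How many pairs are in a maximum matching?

Unit-capacity flow: source→left, listed edges, right→sink; max matching = max flow.
Augmenting path u1→v1 (+1); matched 1.
Augmenting path u4→v2 (+1); matched 2.
Augmenting path u5→v4 (+1); matched 3.
Augmenting path u2→v1→u1→v5 (+1); matched 4.
No augmenting path remains; maximum matching = 4.
König certificate: {u1, u4, u5, v1} is a vertex cover of size 4 (every listed pair touches it), so no matching can be larger.

4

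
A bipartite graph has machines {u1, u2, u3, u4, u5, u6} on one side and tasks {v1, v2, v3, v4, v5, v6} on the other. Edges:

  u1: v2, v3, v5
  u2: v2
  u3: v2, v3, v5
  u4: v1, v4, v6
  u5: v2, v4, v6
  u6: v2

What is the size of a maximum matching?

Unit-capacity flow: source→left, listed edges, right→sink; max matching = max flow.
Augmenting path u1→v2 (+1); matched 1.
Augmenting path u3→v3 (+1); matched 2.
Augmenting path u4→v1 (+1); matched 3.
Augmenting path u5→v4 (+1); matched 4.
Augmenting path u2→v2→u1→v5 (+1); matched 5.
No augmenting path remains; maximum matching = 5.
König certificate: {u1, u3, u4, u5, v2} is a vertex cover of size 5 (every listed pair touches it), so no matching can be larger.

5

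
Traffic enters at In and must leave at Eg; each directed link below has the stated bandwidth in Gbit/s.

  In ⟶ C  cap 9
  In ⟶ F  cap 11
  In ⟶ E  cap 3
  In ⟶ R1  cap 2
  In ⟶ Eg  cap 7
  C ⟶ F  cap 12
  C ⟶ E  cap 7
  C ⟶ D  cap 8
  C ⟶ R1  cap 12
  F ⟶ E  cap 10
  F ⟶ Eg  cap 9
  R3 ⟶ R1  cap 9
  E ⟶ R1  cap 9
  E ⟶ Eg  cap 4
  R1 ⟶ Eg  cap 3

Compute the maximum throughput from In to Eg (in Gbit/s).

23

Augment In→Eg: bottleneck 7, flow now 7.
Augment In→F→Eg: bottleneck 9, flow now 16.
Augment In→E→Eg: bottleneck 3, flow now 19.
Augment In→R1→Eg: bottleneck 2, flow now 21.
Augment In→C→E→Eg: bottleneck 1, flow now 22.
Augment In→C→R1→Eg: bottleneck 1, flow now 23.
No augmenting path remains; maximum flow = 23.
In the residual graph, reachable from In: {In, C, F, E, D, R1}.
Min-cut edges: In→Eg (7), F→Eg (9), E→Eg (4), R1→Eg (3); capacity 7 + 9 + 4 + 3 = 23.
This cut is saturated, so no flow can exceed 23.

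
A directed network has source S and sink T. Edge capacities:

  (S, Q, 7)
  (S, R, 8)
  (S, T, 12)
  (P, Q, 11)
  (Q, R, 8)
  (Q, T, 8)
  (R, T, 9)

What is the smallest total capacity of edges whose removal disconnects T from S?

27

Augment S→T: bottleneck 12, flow now 12.
Augment S→Q→T: bottleneck 7, flow now 19.
Augment S→R→T: bottleneck 8, flow now 27.
No augmenting path remains; maximum flow = 27.
By max-flow min-cut, the minimum cut capacity equals the max flow.
In the residual graph, reachable from S: {S}.
Min-cut edges: S→Q (7), S→R (8), S→T (12); capacity 7 + 8 + 12 = 27.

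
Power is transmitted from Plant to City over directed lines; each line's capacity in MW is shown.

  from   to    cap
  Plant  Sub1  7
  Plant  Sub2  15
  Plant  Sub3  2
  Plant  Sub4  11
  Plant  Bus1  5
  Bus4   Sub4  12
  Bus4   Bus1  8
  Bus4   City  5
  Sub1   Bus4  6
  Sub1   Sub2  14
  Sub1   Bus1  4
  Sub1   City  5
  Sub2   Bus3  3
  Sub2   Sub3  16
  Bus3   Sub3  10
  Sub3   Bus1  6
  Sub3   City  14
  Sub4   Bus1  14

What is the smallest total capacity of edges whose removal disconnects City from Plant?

Augment Plant→Sub1→City: bottleneck 5, flow now 5.
Augment Plant→Sub3→City: bottleneck 2, flow now 7.
Augment Plant→Sub1→Bus4→City: bottleneck 2, flow now 9.
Augment Plant→Sub2→Sub3→City: bottleneck 12, flow now 21.
No augmenting path remains; maximum flow = 21.
By max-flow min-cut, the minimum cut capacity equals the max flow.
In the residual graph, reachable from Plant: {Plant, Sub2, Bus3, Sub3, Sub4, Bus1}.
Min-cut edges: Plant→Sub1 (7), Sub3→City (14); capacity 7 + 14 = 21.

21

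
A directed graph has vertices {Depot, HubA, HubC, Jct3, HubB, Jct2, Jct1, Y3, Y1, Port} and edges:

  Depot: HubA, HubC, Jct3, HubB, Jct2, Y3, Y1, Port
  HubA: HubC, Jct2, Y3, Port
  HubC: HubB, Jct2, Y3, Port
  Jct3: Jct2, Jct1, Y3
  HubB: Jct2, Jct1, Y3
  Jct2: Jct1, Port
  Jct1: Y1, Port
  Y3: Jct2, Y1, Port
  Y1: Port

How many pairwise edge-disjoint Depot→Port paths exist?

Assign every edge capacity 1; by Menger, the answer equals the max flow.
Path Depot→Port (+1); total 1.
Path Depot→HubA→Port (+1); total 2.
Path Depot→HubC→Port (+1); total 3.
Path Depot→Jct2→Port (+1); total 4.
Path Depot→Y3→Port (+1); total 5.
Path Depot→Y1→Port (+1); total 6.
Path Depot→Jct3→Jct1→Port (+1); total 7.
No residual Depot→Port path; max flow = 7.
Certifying cut of size 7: {Depot→HubA, Depot→HubC, Depot→Port, Jct1→Port, Jct2→Port, Y1→Port, Y3→Port}.

7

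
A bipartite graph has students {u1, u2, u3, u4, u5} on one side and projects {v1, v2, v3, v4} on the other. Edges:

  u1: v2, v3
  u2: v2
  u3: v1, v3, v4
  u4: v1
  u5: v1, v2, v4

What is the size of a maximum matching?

4

Unit-capacity flow: source→left, listed edges, right→sink; max matching = max flow.
Augmenting path u1→v2 (+1); matched 1.
Augmenting path u3→v1 (+1); matched 2.
Augmenting path u5→v4 (+1); matched 3.
Augmenting path u2→v2→u1→v3 (+1); matched 4.
No augmenting path remains; maximum matching = 4.
König certificate: {v1, v2, v3, v4} is a vertex cover of size 4 (every listed pair touches it), so no matching can be larger.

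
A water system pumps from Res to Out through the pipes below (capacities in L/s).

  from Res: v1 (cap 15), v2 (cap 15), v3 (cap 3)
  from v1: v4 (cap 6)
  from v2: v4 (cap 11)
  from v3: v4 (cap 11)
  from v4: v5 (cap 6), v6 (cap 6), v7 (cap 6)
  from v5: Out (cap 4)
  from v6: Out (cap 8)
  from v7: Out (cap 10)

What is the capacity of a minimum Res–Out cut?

Augment Res→v1→v4→v5→Out: bottleneck 4, flow now 4.
Augment Res→v1→v4→v6→Out: bottleneck 2, flow now 6.
Augment Res→v2→v4→v6→Out: bottleneck 4, flow now 10.
Augment Res→v2→v4→v7→Out: bottleneck 6, flow now 16.
No augmenting path remains; maximum flow = 16.
By max-flow min-cut, the minimum cut capacity equals the max flow.
In the residual graph, reachable from Res: {Res, v1, v2, v3, v4, v5}.
Min-cut edges: v4→v6 (6), v4→v7 (6), v5→Out (4); capacity 6 + 6 + 4 = 16.

16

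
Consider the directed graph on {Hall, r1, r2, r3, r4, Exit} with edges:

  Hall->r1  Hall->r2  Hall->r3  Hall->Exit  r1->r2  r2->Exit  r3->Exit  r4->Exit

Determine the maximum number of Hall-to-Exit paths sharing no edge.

Assign every edge capacity 1; by Menger, the answer equals the max flow.
Path Hall→Exit (+1); total 1.
Path Hall→r2→Exit (+1); total 2.
Path Hall→r3→Exit (+1); total 3.
No residual Hall→Exit path; max flow = 3.
Certifying cut of size 3: {Hall→Exit, Hall→r3, r2→Exit}.

3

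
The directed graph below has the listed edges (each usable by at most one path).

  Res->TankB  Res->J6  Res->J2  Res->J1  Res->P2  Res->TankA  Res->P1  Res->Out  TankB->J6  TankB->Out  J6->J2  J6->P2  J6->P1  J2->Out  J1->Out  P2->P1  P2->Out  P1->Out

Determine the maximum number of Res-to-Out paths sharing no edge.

6

Assign every edge capacity 1; by Menger, the answer equals the max flow.
Path Res→Out (+1); total 1.
Path Res→TankB→Out (+1); total 2.
Path Res→J2→Out (+1); total 3.
Path Res→J1→Out (+1); total 4.
Path Res→P2→Out (+1); total 5.
Path Res→P1→Out (+1); total 6.
No residual Res→Out path; max flow = 6.
Certifying cut of size 6: {J2→Out, P1→Out, P2→Out, Res→J1, Res→Out, Res→TankB}.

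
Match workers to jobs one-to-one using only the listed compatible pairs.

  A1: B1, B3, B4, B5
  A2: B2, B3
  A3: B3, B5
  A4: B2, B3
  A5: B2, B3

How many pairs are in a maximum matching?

4

Unit-capacity flow: source→left, listed edges, right→sink; max matching = max flow.
Augmenting path A1→B1 (+1); matched 1.
Augmenting path A2→B2 (+1); matched 2.
Augmenting path A3→B3 (+1); matched 3.
Augmenting path A4→B3→A3→B5 (+1); matched 4.
No augmenting path remains; maximum matching = 4.
König certificate: {A1, A3, B2, B3} is a vertex cover of size 4 (every listed pair touches it), so no matching can be larger.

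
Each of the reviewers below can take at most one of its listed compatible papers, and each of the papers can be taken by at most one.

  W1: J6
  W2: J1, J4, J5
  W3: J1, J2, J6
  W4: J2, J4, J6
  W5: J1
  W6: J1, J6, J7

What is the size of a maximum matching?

Unit-capacity flow: source→left, listed edges, right→sink; max matching = max flow.
Augmenting path W1→J6 (+1); matched 1.
Augmenting path W2→J1 (+1); matched 2.
Augmenting path W3→J2 (+1); matched 3.
Augmenting path W4→J4 (+1); matched 4.
Augmenting path W6→J7 (+1); matched 5.
Augmenting path W5→J1→W2→J5 (+1); matched 6.
No augmenting path remains; maximum matching = 6.
König certificate: {W1, W2, W3, W4, W5, W6} is a vertex cover of size 6 (every listed pair touches it), so no matching can be larger.

6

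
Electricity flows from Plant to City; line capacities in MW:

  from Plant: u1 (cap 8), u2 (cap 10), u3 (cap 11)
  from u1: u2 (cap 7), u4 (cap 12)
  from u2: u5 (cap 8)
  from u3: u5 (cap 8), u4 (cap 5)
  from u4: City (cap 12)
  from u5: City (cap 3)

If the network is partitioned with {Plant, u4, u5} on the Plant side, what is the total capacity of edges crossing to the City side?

44

Edges leaving {Plant, u4, u5}: Plant→u1 (8), Plant→u2 (10), Plant→u3 (11), u4→City (12), u5→City (3).
Cut capacity = 8 + 10 + 11 + 12 + 3 = 44.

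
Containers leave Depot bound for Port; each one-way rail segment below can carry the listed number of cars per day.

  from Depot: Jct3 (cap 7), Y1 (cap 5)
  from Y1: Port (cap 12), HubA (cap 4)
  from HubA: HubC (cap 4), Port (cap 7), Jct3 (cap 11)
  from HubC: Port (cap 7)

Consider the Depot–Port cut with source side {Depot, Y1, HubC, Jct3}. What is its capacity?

23

Edges leaving {Depot, Y1, HubC, Jct3}: Y1→HubA (4), Y1→Port (12), HubC→Port (7).
Cut capacity = 4 + 12 + 7 = 23.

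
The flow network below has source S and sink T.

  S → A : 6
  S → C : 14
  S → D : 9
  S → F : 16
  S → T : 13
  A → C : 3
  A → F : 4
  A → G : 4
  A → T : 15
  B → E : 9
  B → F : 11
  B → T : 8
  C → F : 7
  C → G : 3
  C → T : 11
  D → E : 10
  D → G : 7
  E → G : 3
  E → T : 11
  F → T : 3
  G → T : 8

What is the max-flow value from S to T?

45

Augment S→T: bottleneck 13, flow now 13.
Augment S→A→T: bottleneck 6, flow now 19.
Augment S→C→T: bottleneck 11, flow now 30.
Augment S→F→T: bottleneck 3, flow now 33.
Augment S→C→G→T: bottleneck 3, flow now 36.
Augment S→D→E→T: bottleneck 9, flow now 45.
No augmenting path remains; maximum flow = 45.
In the residual graph, reachable from S: {S, F}.
Min-cut edges: S→A (6), S→C (14), S→D (9), S→T (13), F→T (3); capacity 6 + 14 + 9 + 13 + 3 = 45.
This cut is saturated, so no flow can exceed 45.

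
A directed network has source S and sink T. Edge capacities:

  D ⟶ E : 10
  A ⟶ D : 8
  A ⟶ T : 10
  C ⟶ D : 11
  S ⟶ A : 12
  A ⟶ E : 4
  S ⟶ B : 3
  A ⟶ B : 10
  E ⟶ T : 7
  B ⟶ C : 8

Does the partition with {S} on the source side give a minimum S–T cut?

Given cut capacity: 12 + 3 = 15.
Augment S→A→T: bottleneck 10, flow now 10.
Augment S→A→E→T: bottleneck 2, flow now 12.
Augment S→B→C→D→E→T: bottleneck 3, flow now 15.
No augmenting path remains; maximum flow = 15.
Cut capacity 15 equals the max flow, so it is a minimum cut.

Yes — it is a minimum cut (capacity 15).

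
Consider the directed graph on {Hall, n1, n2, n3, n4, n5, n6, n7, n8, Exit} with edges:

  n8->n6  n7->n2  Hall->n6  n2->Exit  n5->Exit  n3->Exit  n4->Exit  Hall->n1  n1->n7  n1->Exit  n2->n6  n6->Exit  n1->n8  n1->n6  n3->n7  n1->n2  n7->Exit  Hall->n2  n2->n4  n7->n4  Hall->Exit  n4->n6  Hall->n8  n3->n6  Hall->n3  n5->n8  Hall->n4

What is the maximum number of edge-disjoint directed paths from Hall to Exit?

Assign every edge capacity 1; by Menger, the answer equals the max flow.
Path Hall→Exit (+1); total 1.
Path Hall→n1→Exit (+1); total 2.
Path Hall→n2→Exit (+1); total 3.
Path Hall→n3→Exit (+1); total 4.
Path Hall→n4→Exit (+1); total 5.
Path Hall→n6→Exit (+1); total 6.
No residual Hall→Exit path; max flow = 6.
Certifying cut of size 6: {Hall→Exit, Hall→n1, Hall→n2, Hall→n3, Hall→n4, n6→Exit}.

6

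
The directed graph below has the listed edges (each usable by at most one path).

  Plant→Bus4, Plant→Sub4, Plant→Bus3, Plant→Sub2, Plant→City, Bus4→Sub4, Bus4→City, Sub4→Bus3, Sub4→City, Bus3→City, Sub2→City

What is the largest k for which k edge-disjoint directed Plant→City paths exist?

5

Assign every edge capacity 1; by Menger, the answer equals the max flow.
Path Plant→City (+1); total 1.
Path Plant→Bus4→City (+1); total 2.
Path Plant→Sub4→City (+1); total 3.
Path Plant→Bus3→City (+1); total 4.
Path Plant→Sub2→City (+1); total 5.
No residual Plant→City path; max flow = 5.
Certifying cut of size 5: {Plant→Bus3, Plant→Bus4, Plant→City, Plant→Sub2, Plant→Sub4}.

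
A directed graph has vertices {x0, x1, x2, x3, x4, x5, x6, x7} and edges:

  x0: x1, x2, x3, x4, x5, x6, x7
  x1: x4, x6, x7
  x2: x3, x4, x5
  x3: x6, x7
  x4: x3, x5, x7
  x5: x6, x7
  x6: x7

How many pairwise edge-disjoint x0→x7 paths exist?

6

Assign every edge capacity 1; by Menger, the answer equals the max flow.
Path x0→x7 (+1); total 1.
Path x0→x1→x7 (+1); total 2.
Path x0→x3→x7 (+1); total 3.
Path x0→x4→x7 (+1); total 4.
Path x0→x5→x7 (+1); total 5.
Path x0→x6→x7 (+1); total 6.
No residual x0→x7 path; max flow = 6.
Certifying cut of size 6: {x0→x1, x0→x7, x3→x7, x4→x7, x5→x7, x6→x7}.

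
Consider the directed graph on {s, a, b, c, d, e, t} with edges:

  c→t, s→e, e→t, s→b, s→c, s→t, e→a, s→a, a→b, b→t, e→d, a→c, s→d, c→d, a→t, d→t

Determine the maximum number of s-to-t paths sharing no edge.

6

Assign every edge capacity 1; by Menger, the answer equals the max flow.
Path s→t (+1); total 1.
Path s→a→t (+1); total 2.
Path s→b→t (+1); total 3.
Path s→c→t (+1); total 4.
Path s→d→t (+1); total 5.
Path s→e→t (+1); total 6.
No residual s→t path; max flow = 6.
Certifying cut of size 6: {s→a, s→b, s→c, s→d, s→e, s→t}.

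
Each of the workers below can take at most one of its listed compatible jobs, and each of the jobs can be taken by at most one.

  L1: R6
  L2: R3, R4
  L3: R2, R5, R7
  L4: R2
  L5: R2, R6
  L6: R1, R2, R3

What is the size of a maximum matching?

5

Unit-capacity flow: source→left, listed edges, right→sink; max matching = max flow.
Augmenting path L1→R6 (+1); matched 1.
Augmenting path L2→R3 (+1); matched 2.
Augmenting path L3→R2 (+1); matched 3.
Augmenting path L6→R1 (+1); matched 4.
Augmenting path L4→R2→L3→R5 (+1); matched 5.
No augmenting path remains; maximum matching = 5.
König certificate: {L2, L3, L6, R2, R6} is a vertex cover of size 5 (every listed pair touches it), so no matching can be larger.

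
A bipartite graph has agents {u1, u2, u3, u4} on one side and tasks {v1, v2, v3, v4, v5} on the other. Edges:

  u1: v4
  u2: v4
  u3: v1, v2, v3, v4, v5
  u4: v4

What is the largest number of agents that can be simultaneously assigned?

2

Unit-capacity flow: source→left, listed edges, right→sink; max matching = max flow.
Augmenting path u1→v4 (+1); matched 1.
Augmenting path u3→v1 (+1); matched 2.
No augmenting path remains; maximum matching = 2.
König certificate: {u3, v4} is a vertex cover of size 2 (every listed pair touches it), so no matching can be larger.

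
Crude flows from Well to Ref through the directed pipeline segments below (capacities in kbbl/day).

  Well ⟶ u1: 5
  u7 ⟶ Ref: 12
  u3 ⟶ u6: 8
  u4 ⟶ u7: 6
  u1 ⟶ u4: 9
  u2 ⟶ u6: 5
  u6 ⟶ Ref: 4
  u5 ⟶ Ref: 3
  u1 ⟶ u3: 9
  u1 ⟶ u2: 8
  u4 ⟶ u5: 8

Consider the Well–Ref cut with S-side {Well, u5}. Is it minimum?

No — its capacity is 8, but the minimum cut has capacity 5.

Given cut capacity: 5 + 3 = 8.
Augment Well→u1→u2→u6→Ref: bottleneck 4, flow now 4.
Augment Well→u1→u4→u5→Ref: bottleneck 1, flow now 5.
No augmenting path remains; maximum flow = 5.
In the residual graph, reachable from Well: {Well}.
Min-cut edges: Well→u1 (5); capacity 5 = 5.
Cut capacity 8 exceeds the max flow 5, so it is not minimum.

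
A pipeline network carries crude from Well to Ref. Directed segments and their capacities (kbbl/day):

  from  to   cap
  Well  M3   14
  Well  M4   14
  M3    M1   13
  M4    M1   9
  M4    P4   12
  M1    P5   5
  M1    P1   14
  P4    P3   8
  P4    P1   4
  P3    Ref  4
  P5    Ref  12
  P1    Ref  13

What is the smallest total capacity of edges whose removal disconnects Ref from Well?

Augment Well→M3→M1→P5→Ref: bottleneck 5, flow now 5.
Augment Well→M3→M1→P1→Ref: bottleneck 8, flow now 13.
Augment Well→M4→M1→P1→Ref: bottleneck 5, flow now 18.
Augment Well→M4→P4→P3→Ref: bottleneck 4, flow now 22.
No augmenting path remains; maximum flow = 22.
By max-flow min-cut, the minimum cut capacity equals the max flow.
In the residual graph, reachable from Well: {Well, M3, M4, M1, P4, P3, P1}.
Min-cut edges: M1→P5 (5), P3→Ref (4), P1→Ref (13); capacity 5 + 4 + 13 = 22.

22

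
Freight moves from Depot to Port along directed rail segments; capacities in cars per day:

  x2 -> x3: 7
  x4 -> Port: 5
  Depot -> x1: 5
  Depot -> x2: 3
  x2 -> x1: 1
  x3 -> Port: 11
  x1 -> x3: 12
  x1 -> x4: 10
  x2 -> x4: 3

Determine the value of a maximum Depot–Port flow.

8

Augment Depot→x1→x3→Port: bottleneck 5, flow now 5.
Augment Depot→x2→x3→Port: bottleneck 3, flow now 8.
No augmenting path remains; maximum flow = 8.
In the residual graph, reachable from Depot: {Depot}.
Min-cut edges: Depot→x1 (5), Depot→x2 (3); capacity 5 + 3 = 8.
This cut is saturated, so no flow can exceed 8.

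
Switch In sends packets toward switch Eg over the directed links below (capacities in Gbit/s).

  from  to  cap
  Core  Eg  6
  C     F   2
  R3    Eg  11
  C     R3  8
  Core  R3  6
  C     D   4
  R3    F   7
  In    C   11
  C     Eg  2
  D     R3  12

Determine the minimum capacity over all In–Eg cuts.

11

Augment In→C→Eg: bottleneck 2, flow now 2.
Augment In→C→R3→Eg: bottleneck 8, flow now 10.
Augment In→C→D→R3→Eg: bottleneck 1, flow now 11.
No augmenting path remains; maximum flow = 11.
By max-flow min-cut, the minimum cut capacity equals the max flow.
In the residual graph, reachable from In: {In}.
Min-cut edges: In→C (11); capacity 11 = 11.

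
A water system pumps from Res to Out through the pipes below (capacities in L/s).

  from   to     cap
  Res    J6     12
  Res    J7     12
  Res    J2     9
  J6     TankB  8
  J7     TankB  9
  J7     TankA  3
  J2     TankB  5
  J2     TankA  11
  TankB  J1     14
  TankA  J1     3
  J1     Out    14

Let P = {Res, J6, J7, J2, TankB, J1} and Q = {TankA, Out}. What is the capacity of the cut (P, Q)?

Edges leaving {Res, J6, J7, J2, TankB, J1}: J7→TankA (3), J2→TankA (11), J1→Out (14).
Cut capacity = 3 + 11 + 14 = 28.

28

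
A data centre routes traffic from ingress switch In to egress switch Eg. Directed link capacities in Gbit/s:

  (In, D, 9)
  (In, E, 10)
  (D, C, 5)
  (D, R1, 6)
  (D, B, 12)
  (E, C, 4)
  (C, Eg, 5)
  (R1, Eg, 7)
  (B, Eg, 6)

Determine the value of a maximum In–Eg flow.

Augment In→D→C→Eg: bottleneck 5, flow now 5.
Augment In→D→R1→Eg: bottleneck 4, flow now 9.
Augment In→E→C→D→R1→Eg: bottleneck 2, flow now 11. (uses reverse residual edge)
Augment In→E→C→D→B→Eg: bottleneck 2, flow now 13. (uses reverse residual edge)
No augmenting path remains; maximum flow = 13.
In the residual graph, reachable from In: {In, E}.
Min-cut edges: In→D (9), E→C (4); capacity 9 + 4 = 13.
This cut is saturated, so no flow can exceed 13.

13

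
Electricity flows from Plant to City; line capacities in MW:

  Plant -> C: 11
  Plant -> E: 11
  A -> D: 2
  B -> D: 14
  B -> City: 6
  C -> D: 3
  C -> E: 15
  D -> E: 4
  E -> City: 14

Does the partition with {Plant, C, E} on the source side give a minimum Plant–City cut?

Given cut capacity: 3 + 14 = 17.
Augment Plant→E→City: bottleneck 11, flow now 11.
Augment Plant→C→E→City: bottleneck 3, flow now 14.
No augmenting path remains; maximum flow = 14.
In the residual graph, reachable from Plant: {Plant, C, D, E}.
Min-cut edges: E→City (14); capacity 14 = 14.
Cut capacity 17 exceeds the max flow 14, so it is not minimum.

No — its capacity is 17, but the minimum cut has capacity 14.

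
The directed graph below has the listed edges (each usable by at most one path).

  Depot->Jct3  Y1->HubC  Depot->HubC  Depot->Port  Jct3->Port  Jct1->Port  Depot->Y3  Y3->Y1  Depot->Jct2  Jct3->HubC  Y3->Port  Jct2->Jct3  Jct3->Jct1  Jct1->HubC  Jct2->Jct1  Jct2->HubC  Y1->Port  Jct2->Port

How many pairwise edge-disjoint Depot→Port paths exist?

4

Assign every edge capacity 1; by Menger, the answer equals the max flow.
Path Depot→Port (+1); total 1.
Path Depot→Jct3→Port (+1); total 2.
Path Depot→Jct2→Port (+1); total 3.
Path Depot→Y3→Port (+1); total 4.
No residual Depot→Port path; max flow = 4.
Certifying cut of size 4: {Depot→Jct2, Depot→Jct3, Depot→Port, Depot→Y3}.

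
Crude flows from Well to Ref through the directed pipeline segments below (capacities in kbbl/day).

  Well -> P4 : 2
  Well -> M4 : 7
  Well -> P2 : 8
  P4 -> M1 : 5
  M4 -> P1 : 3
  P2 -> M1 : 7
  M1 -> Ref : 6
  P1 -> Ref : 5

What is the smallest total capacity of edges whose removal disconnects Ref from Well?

Augment Well→P4→M1→Ref: bottleneck 2, flow now 2.
Augment Well→M4→P1→Ref: bottleneck 3, flow now 5.
Augment Well→P2→M1→Ref: bottleneck 4, flow now 9.
No augmenting path remains; maximum flow = 9.
By max-flow min-cut, the minimum cut capacity equals the max flow.
In the residual graph, reachable from Well: {Well, P4, M4, P2, M1}.
Min-cut edges: M4→P1 (3), M1→Ref (6); capacity 3 + 6 = 9.

9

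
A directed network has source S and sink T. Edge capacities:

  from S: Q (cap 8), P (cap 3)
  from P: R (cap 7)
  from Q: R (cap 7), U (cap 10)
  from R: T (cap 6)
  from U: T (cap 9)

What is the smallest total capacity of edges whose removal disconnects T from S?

Augment S→P→R→T: bottleneck 3, flow now 3.
Augment S→Q→R→T: bottleneck 3, flow now 6.
Augment S→Q→U→T: bottleneck 5, flow now 11.
No augmenting path remains; maximum flow = 11.
By max-flow min-cut, the minimum cut capacity equals the max flow.
In the residual graph, reachable from S: {S}.
Min-cut edges: S→P (3), S→Q (8); capacity 3 + 8 = 11.

11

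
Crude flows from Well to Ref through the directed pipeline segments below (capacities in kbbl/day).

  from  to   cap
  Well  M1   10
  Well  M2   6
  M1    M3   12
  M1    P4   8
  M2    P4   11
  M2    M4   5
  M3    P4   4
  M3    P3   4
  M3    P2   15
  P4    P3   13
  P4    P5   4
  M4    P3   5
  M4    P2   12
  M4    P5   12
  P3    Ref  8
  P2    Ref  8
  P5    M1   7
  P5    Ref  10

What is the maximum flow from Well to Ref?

Augment Well→M1→M3→P3→Ref: bottleneck 4, flow now 4.
Augment Well→M1→M3→P2→Ref: bottleneck 6, flow now 10.
Augment Well→M2→P4→P3→Ref: bottleneck 4, flow now 14.
Augment Well→M2→P4→P5→Ref: bottleneck 2, flow now 16.
No augmenting path remains; maximum flow = 16.
In the residual graph, reachable from Well: {Well}.
Min-cut edges: Well→M1 (10), Well→M2 (6); capacity 10 + 6 = 16.
This cut is saturated, so no flow can exceed 16.

16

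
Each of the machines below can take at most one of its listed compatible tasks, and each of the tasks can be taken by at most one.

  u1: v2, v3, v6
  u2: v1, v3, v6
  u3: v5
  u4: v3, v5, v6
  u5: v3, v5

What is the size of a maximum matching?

Unit-capacity flow: source→left, listed edges, right→sink; max matching = max flow.
Augmenting path u1→v2 (+1); matched 1.
Augmenting path u2→v1 (+1); matched 2.
Augmenting path u3→v5 (+1); matched 3.
Augmenting path u4→v3 (+1); matched 4.
Augmenting path u5→v3→u4→v6 (+1); matched 5.
No augmenting path remains; maximum matching = 5.
König certificate: {u1, u2, u3, u4, u5} is a vertex cover of size 5 (every listed pair touches it), so no matching can be larger.

5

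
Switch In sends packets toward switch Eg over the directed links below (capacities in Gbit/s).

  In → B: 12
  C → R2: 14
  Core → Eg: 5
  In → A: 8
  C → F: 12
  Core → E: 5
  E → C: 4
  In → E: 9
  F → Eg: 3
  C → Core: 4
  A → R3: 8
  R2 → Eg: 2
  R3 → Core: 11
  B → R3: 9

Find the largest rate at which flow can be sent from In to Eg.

Augment In→E→C→R2→Eg: bottleneck 2, flow now 2.
Augment In→E→C→Core→Eg: bottleneck 2, flow now 4.
Augment In→A→R3→Core→Eg: bottleneck 3, flow now 7.
Augment In→A→R3→Core→C→F→Eg: bottleneck 2, flow now 9. (uses reverse residual edge)
No augmenting path remains; maximum flow = 9.
In the residual graph, reachable from In: {In, E, A, B, R3, Core}.
Min-cut edges: E→C (4), Core→Eg (5); capacity 4 + 5 = 9.
This cut is saturated, so no flow can exceed 9.

9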